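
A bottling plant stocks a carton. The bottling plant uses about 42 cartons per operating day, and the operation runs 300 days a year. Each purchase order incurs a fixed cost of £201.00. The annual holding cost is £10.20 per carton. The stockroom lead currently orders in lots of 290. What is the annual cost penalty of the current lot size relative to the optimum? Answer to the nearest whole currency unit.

Annual demand D = 42 × 300 = 12,600.
EOQ = √(2DS/H) = √(2 × 12,600 × 201 / 10.2) ≈ 704.69.
Cost at Q* = (D/Q*)S + (Q*/2)H = √(2DSH) ≈ £7,187.84.
Cost at Q = 290: (12,600/290)×201 + (290/2)×10.2 = £8,733.10 + £1,479.00 = £10,212.10.
Excess = £10,212.10 − £7,187.84 = £3,024.26.

Extra cost ≈ £3,024 per year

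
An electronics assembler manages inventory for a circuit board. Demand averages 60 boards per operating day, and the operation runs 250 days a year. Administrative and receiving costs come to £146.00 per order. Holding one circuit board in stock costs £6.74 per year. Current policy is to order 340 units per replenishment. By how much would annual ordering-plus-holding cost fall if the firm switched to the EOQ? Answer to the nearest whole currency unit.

Extra cost ≈ £2,154 per year

Annual demand D = 60 × 250 = 15,000.
EOQ = √(2DS/H) = √(2 × 15,000 × 146 / 6.74) ≈ 806.13.
Cost at Q* = (D/Q*)S + (Q*/2)H = √(2DSH) ≈ £5,433.34.
Cost at Q = 340: (15,000/340)×146 + (340/2)×6.74 = £6,441.18 + £1,145.80 = £7,586.98.
Excess = £7,586.98 − £5,433.34 = £2,153.63.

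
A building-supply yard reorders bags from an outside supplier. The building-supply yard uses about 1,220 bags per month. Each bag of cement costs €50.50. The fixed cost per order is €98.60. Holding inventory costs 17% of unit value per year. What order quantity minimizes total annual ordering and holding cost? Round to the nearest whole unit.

Q* ≈ 580 bags

Annual demand D = 1,220 × 12 = 14,640.
Holding cost H = 0.17 × €50.50 = €8.5850 per unit per year.
EOQ = √(2DS / H) = √(2 × 14,640 × 98.6 / 8.585).
= √(2,887,008 / 8.585) = √336,285.1485 ≈ 579.901.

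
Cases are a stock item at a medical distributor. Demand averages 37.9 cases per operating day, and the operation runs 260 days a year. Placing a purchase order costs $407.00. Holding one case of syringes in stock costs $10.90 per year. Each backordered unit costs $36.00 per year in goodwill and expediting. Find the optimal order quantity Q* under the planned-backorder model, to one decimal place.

Annual demand D = 37.9 × 260 = 9,854.
With planned backorders, Q* = √(2DS/H) · √((H+B)/B).
√(2DS/H) = √(2 × 9,854 × 407 / 10.9) = 857.838.
√((H+B)/B) = √((10.9+36)/36) = 1.1414.
Q* ≈ 979.130.

Q* ≈ 979.1 cases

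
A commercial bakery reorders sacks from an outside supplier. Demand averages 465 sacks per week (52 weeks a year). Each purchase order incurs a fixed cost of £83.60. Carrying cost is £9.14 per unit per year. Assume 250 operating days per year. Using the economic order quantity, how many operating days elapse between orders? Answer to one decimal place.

Annual demand D = 465 × 52 = 24,180.
Q* = √(2DS/H) = √(2 × 24,180 × 83.6 / 9.14) ≈ 665.08.
Cycle time = Q*/D × 250 = 665.08 / 24,180 × 250 ≈ 6.876 days.

T ≈ 6.9 days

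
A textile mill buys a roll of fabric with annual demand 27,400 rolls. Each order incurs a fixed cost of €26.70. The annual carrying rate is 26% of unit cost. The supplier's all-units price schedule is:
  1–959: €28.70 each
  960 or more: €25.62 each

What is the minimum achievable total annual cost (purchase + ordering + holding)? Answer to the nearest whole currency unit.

TC* ≈ €705,947

Holding cost per unit per year at price C is H = 0.26·C.
For each price level, check whether its EOQ is feasible; otherwise the best quantity at that price is the breakpoint.
EOQ at €28.70 = 442.8 (feasible in tier 1): TC = 27,400×€28.70 + (27,400/442.8)×26.7 + (442.8/2)×0.26×€28.70 = €789,684.25.
EOQ at €25.62 = 468.7 < 960, so use break Q=960: TC = 27,400×€25.62 + (27,400/960.0)×26.7 + (960.0/2)×0.26×€25.62 = €705,947.44.
Lowest total cost among the candidates is at Q = 960.0.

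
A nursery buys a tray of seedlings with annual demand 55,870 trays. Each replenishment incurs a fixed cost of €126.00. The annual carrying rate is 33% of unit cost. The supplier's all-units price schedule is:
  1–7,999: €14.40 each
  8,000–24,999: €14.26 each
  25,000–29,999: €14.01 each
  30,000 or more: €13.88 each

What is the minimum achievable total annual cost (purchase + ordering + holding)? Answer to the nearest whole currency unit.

TC* ≈ €812,708

Holding cost per unit per year at price C is H = 0.33·C.
For each price level, check whether its EOQ is feasible; otherwise the best quantity at that price is the breakpoint.
EOQ at €14.40 = 1721.3 (feasible in tier 1): TC = 55,870×€14.40 + (55,870/1721.3)×126 + (1721.3/2)×0.33×€14.40 = €812,707.52.
EOQ at €14.26 = 1729.7 < 8000, so use break Q=8000: TC = 55,870×€14.26 + (55,870/8000.0)×126 + (8000.0/2)×0.33×€14.26 = €816,409.35.
EOQ at €14.01 = 1745.1 < 25000, so use break Q=25000: TC = 55,870×€14.01 + (55,870/25000.0)×126 + (25000.0/2)×0.33×€14.01 = €840,811.53.
EOQ at €13.88 = 1753.2 < 30000, so use break Q=30000: TC = 55,870×€13.88 + (55,870/30000.0)×126 + (30000.0/2)×0.33×€13.88 = €844,416.25.
Lowest total cost among the candidates is at Q = 1721.3.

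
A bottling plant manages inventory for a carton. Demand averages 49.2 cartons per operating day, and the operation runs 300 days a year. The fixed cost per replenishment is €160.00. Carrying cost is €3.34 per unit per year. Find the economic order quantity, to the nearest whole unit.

Annual demand D = 49.2 × 300 = 14,760.
EOQ = √(2DS / H) = √(2 × 14,760 × 160 / 3.34).
= √(4,723,200 / 3.34) = √1,414,131.7365 ≈ 1189.173.

Q* ≈ 1,189 cartons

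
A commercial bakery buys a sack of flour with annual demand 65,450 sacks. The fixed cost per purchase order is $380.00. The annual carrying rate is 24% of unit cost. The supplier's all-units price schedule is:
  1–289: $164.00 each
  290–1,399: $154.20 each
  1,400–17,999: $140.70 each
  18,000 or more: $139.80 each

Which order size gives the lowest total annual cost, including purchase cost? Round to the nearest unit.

Q* ≈ 1,400 sacks

Holding cost per unit per year at price C is H = 0.24·C.
For each price level, check whether its EOQ is feasible; otherwise the best quantity at that price is the breakpoint.
Tier 1 ($164.00): EOQ = 1124.2 exceeds tier's upper bound 289, so this tier is dominated.
EOQ at $154.20 = 1159.3 (feasible in tier 2): TC = 65,450×$154.20 + (65,450/1159.3)×380 + (1159.3/2)×0.24×$154.20 = $10,135,295.15.
EOQ at $140.70 = 1213.7 < 1400, so use break Q=1400: TC = 65,450×$140.70 + (65,450/1400.0)×380 + (1400.0/2)×0.24×$140.70 = $9,250,217.60.
EOQ at $139.80 = 1217.6 < 18000, so use break Q=18000: TC = 65,450×$139.80 + (65,450/18000.0)×380 + (18000.0/2)×0.24×$139.80 = $9,453,259.72.
Lowest total cost is $9,250,217.60 at Q = 1400.0.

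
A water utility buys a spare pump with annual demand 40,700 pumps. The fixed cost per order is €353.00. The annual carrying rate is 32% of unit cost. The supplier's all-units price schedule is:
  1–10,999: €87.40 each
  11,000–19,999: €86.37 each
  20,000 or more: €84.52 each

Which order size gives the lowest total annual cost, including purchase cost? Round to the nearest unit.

Q* ≈ 1,014 pumps

Holding cost per unit per year at price C is H = 0.32·C.
For each price level, check whether its EOQ is feasible; otherwise the best quantity at that price is the breakpoint.
EOQ at €87.40 = 1013.6 (feasible in tier 1): TC = 40,700×€87.40 + (40,700/1013.6)×353 + (1013.6/2)×0.32×€87.40 = €3,585,528.51.
EOQ at €86.37 = 1019.6 < 11000, so use break Q=11000: TC = 40,700×€86.37 + (40,700/11000.0)×353 + (11000.0/2)×0.32×€86.37 = €3,668,576.30.
EOQ at €84.52 = 1030.7 < 20000, so use break Q=20000: TC = 40,700×€84.52 + (40,700/20000.0)×353 + (20000.0/2)×0.32×€84.52 = €3,711,146.35.
Lowest total cost is €3,585,528.51 at Q = 1013.6.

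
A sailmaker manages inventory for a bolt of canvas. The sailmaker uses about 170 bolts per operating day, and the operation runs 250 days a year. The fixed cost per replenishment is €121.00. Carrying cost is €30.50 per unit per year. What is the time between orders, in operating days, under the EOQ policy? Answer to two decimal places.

T ≈ 3.42 days

Annual demand D = 170 × 250 = 42,500.
Q* = √(2DS/H) = √(2 × 42,500 × 121 / 30.5) ≈ 580.70.
Cycle time = Q*/D × 250 = 580.70 / 42,500 × 250 ≈ 3.416 days.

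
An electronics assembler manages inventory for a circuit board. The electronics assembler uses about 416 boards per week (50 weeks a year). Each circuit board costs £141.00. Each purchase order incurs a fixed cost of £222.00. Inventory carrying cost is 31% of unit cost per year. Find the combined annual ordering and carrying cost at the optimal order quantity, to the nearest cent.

Annual demand D = 416 × 50 = 20,800.
Holding cost H = 0.31 × £141.00 = £43.7100 per unit per year.
Q* = √(2DS/H) = √(2 × 20,800 × 222 / 43.71) ≈ 459.66.
At Q*, ordering cost (D/Q*)S equals holding cost (Q*/2)H, each = √(DSH/2).
Minimum total = √(2DSH) = √(2 × 20,800 × 222 × 43.71) ≈ 20091.555.

TC* ≈ £20,091.56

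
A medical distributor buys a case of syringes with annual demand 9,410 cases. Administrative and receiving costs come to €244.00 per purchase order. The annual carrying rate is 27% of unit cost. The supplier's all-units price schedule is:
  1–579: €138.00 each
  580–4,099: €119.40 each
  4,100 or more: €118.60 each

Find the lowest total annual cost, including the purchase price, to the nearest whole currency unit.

Holding cost per unit per year at price C is H = 0.27·C.
Candidates are each tier's EOQ (if it falls in that tier) and each price-break quantity.
EOQ at €138.00 = 351.1 (feasible in tier 1): TC = 9,410×€138.00 + (9,410/351.1)×244 + (351.1/2)×0.27×€138.00 = €1,311,660.55.
EOQ at €119.40 = 377.4 < 580, so use break Q=580: TC = 9,410×€119.40 + (9,410/580.0)×244 + (580.0/2)×0.27×€119.40 = €1,136,861.71.
EOQ at €118.60 = 378.7 < 4100, so use break Q=4100: TC = 9,410×€118.60 + (9,410/4100.0)×244 + (4100.0/2)×0.27×€118.60 = €1,182,231.11.
Lowest total cost among the candidates is at Q = 580.0.

TC* ≈ €1,136,862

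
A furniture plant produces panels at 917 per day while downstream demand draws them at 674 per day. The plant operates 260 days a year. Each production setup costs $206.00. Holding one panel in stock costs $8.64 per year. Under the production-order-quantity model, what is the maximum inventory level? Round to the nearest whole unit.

Annual demand D = 674 × 260 = 175,240.
Production build-up factor (1 − d/p) = 1 − 674/917 = 0.2650.
Q* = √(2DS / (H(1 − d/p))) = √(2 × 175,240 × 206 / (8.64 × 0.2650)).
= √(72,198,880 / 2.2896) ≈ 5615.519.
Maximum inventory = Q*(1 − d/p) = 5615.519 × 0.2650 ≈ 1488.082.

I_max ≈ 1,488 panels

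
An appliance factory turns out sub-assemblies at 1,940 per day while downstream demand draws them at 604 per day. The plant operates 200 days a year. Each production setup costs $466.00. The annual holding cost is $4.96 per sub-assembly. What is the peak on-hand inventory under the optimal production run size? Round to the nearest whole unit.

I_max ≈ 3,954 sub-assemblies

Annual demand D = 604 × 200 = 120,800.
Production build-up factor (1 − d/p) = 1 − 604/1,940 = 0.6887.
Q* = √(2DS / (H(1 − d/p))) = √(2 × 120,800 × 466 / (4.96 × 0.6887)).
= √(112,585,600 / 3.4158) ≈ 5741.141.
Maximum inventory = Q*(1 − d/p) = 5741.141 × 0.6887 ≈ 3953.693.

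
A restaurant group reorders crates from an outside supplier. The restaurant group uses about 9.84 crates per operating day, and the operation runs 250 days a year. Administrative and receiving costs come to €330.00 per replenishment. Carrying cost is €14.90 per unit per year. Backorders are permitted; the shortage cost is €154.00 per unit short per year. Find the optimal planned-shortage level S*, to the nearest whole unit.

S* ≈ 30 crates

Annual demand D = 9.84 × 250 = 2,460.
With planned backorders, Q* = √(2DS/H) · √((H+B)/B).
√(2DS/H) = √(2 × 2,460 × 330 / 14.9) = 330.101.
√((H+B)/B) = √((14.9+154)/154) = 1.0473.
Q* ≈ 345.701.
S* = Q* · H/(H+B) = 345.701 × 14.9/168.9 ≈ 30.497.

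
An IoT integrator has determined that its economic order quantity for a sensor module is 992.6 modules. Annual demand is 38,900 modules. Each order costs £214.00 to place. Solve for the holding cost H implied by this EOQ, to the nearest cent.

H ≈ £16.90

Invert the EOQ relation Q*² = 2DS/H.
From Q* = √(2DS/H): H = 2DS / Q*² = 2 × 38,900 × 214 / 992.6² = 16.8984.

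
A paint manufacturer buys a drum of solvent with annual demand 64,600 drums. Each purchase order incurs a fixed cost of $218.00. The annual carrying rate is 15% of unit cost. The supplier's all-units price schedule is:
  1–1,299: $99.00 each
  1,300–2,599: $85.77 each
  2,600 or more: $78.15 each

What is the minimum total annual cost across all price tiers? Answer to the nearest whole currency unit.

TC* ≈ $5,069,146

Holding cost per unit per year at price C is H = 0.15·C.
For each price level, check whether its EOQ is feasible; otherwise the best quantity at that price is the breakpoint.
Tier 1 ($99.00): EOQ = 1377.2 exceeds tier's upper bound 1299, so this tier is dominated.
EOQ at $85.77 = 1479.6 (feasible in tier 2): TC = 64,600×$85.77 + (64,600/1479.6)×218 + (1479.6/2)×0.15×$85.77 = $5,559,777.87.
EOQ at $78.15 = 1550.1 < 2600, so use break Q=2600: TC = 64,600×$78.15 + (64,600/2600.0)×218 + (2600.0/2)×0.15×$78.15 = $5,069,145.71.
Lowest total cost among the candidates is at Q = 2600.0.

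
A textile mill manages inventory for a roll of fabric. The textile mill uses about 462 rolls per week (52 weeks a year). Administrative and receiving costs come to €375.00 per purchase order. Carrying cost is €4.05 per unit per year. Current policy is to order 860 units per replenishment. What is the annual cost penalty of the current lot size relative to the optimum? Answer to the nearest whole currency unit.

Extra cost ≈ €3,675 per year

Annual demand D = 462 × 52 = 24,024.
EOQ = √(2DS/H) = √(2 × 24,024 × 375 / 4.05) ≈ 2109.24.
Cost at Q* = (D/Q*)S + (Q*/2)H = √(2DSH) ≈ €8,542.42.
Cost at Q = 860: (24,024/860)×375 + (860/2)×4.05 = €10,475.58 + €1,741.50 = €12,217.08.
Excess = €12,217.08 − €8,542.42 = €3,674.66.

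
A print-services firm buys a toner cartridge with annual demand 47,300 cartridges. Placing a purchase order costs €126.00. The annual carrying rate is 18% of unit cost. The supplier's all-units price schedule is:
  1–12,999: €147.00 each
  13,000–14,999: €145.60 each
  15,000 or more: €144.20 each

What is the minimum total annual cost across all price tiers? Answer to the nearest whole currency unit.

Holding cost per unit per year at price C is H = 0.18·C.
Evaluate total cost at each tier's feasible EOQ or, if the EOQ is below the tier, at the tier's minimum quantity.
EOQ at €147.00 = 671.2 (feasible in tier 1): TC = 47,300×€147.00 + (47,300/671.2)×126 + (671.2/2)×0.18×€147.00 = €6,970,859.30.
EOQ at €145.60 = 674.4 < 13000, so use break Q=13000: TC = 47,300×€145.60 + (47,300/13000.0)×126 + (13000.0/2)×0.18×€145.60 = €7,057,690.45.
EOQ at €144.20 = 677.7 < 15000, so use break Q=15000: TC = 47,300×€144.20 + (47,300/15000.0)×126 + (15000.0/2)×0.18×€144.20 = €7,015,727.32.
Lowest total cost among the candidates is at Q = 671.2.

TC* ≈ €6,970,859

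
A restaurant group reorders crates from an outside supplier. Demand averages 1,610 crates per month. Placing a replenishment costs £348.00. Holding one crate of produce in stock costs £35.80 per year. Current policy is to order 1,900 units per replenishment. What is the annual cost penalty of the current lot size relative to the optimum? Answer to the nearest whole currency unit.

Annual demand D = 1,610 × 12 = 19,320.
EOQ = √(2DS/H) = √(2 × 19,320 × 348 / 35.8) ≈ 612.87.
Cost at Q* = (D/Q*)S + (Q*/2)H = √(2DSH) ≈ £21,940.66.
Cost at Q = 1,900: (19,320/1,900)×348 + (1,900/2)×35.8 = £3,538.61 + £34,010.00 = £37,548.61.
Excess = £37,548.61 − £21,940.66 = £15,607.95.

Extra cost ≈ £15,608 per year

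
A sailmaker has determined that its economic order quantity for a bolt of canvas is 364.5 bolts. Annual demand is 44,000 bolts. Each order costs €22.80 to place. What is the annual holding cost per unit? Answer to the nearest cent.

The basic EOQ model gives Q* = √(2DS/H); rearrange for the unknown.
From Q* = √(2DS/H): H = 2DS / Q*² = 2 × 44,000 × 22.8 / 364.5² = 15.1016.

H ≈ €15.10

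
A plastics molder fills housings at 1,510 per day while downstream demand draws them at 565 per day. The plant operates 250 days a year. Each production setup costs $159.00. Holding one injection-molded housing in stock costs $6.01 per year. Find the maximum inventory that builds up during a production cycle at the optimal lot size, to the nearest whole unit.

I_max ≈ 2,163 housings

Annual demand D = 565 × 250 = 141,250.
Production build-up factor (1 − d/p) = 1 − 565/1,510 = 0.6258.
Q* = √(2DS / (H(1 − d/p))) = √(2 × 141,250 × 159 / (6.01 × 0.6258)).
= √(44,917,500 / 3.7612) ≈ 3455.756.
Maximum inventory = Q*(1 − d/p) = 3455.756 × 0.6258 ≈ 2162.708.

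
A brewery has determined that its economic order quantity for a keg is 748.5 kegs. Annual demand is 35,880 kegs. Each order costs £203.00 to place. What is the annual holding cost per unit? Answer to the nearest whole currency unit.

H ≈ £26

The basic EOQ model gives Q* = √(2DS/H); rearrange for the unknown.
From Q* = √(2DS/H): H = 2DS / Q*² = 2 × 35,880 × 203 / 748.5² = 26.0013.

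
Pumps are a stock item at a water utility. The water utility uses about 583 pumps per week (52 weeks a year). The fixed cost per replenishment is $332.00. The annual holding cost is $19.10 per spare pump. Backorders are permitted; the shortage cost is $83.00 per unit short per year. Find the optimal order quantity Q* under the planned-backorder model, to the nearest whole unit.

Q* ≈ 1,139 pumps

Annual demand D = 583 × 52 = 30,316.
With planned backorders, Q* = √(2DS/H) · √((H+B)/B).
√(2DS/H) = √(2 × 30,316 × 332 / 19.1) = 1026.605.
√((H+B)/B) = √((19.1+83)/83) = 1.1091.
Q* ≈ 1138.616.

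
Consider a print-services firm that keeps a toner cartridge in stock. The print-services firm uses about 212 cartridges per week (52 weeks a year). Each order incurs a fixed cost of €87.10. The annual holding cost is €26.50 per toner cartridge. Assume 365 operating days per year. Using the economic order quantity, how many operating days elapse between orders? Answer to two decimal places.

Annual demand D = 212 × 52 = 11,024.
The optimal lot size = √(2DS/H) = √(2 × 11,024 × 87.1 / 26.5) ≈ 269.20.
Cycle time = Q*/D × 365 = 269.20 / 11,024 × 365 ≈ 8.913 days.

T ≈ 8.91 days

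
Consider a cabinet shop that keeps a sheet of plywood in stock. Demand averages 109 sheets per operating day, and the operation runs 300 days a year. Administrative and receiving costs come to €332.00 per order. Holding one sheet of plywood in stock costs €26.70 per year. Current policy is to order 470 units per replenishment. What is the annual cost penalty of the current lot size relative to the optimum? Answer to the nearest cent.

Extra cost ≈ €5,295.60 per year

Annual demand D = 109 × 300 = 32,700.
EOQ = √(2DS/H) = √(2 × 32,700 × 332 / 26.7) ≈ 901.78.
Cost at Q* = (D/Q*)S + (Q*/2)H = √(2DSH) ≈ €24,077.62.
Cost at Q = 470: (32,700/470)×332 + (470/2)×26.7 = €23,098.72 + €6,274.50 = €29,373.22.
Excess = €29,373.22 − €24,077.62 = €5,295.60.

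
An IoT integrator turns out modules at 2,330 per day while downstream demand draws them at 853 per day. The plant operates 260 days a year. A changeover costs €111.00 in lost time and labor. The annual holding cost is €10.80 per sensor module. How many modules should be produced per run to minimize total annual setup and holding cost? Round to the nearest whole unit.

Q* ≈ 2,682 modules

Annual demand D = 853 × 260 = 221,780.
Production build-up factor (1 − d/p) = 1 − 853/2,330 = 0.6339.
Q* = √(2DS / (H(1 − d/p))) = √(2 × 221,780 × 111 / (10.8 × 0.6339)).
= √(49,235,160 / 6.8462) ≈ 2681.721.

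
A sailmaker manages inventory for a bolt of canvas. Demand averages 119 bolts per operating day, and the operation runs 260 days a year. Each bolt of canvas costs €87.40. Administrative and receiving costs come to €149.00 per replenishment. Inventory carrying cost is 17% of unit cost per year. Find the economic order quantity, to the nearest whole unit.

Annual demand D = 119 × 260 = 30,940.
Holding cost H = 0.17 × €87.40 = €14.8580 per unit per year.
EOQ = √(2DS / H) = √(2 × 30,940 × 149 / 14.858).
= √(9,220,120 / 14.858) = √620,549.1991 ≈ 787.749.

Q* ≈ 788 bolts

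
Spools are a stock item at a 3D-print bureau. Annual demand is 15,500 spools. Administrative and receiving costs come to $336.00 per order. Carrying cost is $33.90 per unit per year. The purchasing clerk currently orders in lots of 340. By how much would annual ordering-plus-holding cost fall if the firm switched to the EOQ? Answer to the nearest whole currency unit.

Extra cost ≈ $2,290 per year

EOQ = √(2DS/H) = √(2 × 15,500 × 336 / 33.9) ≈ 554.31.
Cost at Q* = (D/Q*)S + (Q*/2)H = √(2DSH) ≈ $18,791.02.
Cost at Q = 340: (15,500/340)×336 + (340/2)×33.9 = $15,317.65 + $5,763.00 = $21,080.65.
Excess = $21,080.65 − $18,791.02 = $2,289.63.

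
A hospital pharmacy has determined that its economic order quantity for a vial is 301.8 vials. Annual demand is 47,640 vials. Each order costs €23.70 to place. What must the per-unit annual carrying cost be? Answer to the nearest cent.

The basic EOQ model gives Q* = √(2DS/H); rearrange for the unknown.
From Q* = √(2DS/H): H = 2DS / Q*² = 2 × 47,640 × 23.7 / 301.8² = 24.7920.

H ≈ €24.79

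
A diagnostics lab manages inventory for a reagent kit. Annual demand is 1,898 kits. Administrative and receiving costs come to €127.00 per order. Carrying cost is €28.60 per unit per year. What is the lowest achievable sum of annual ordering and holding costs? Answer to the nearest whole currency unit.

Q* = √(2DS/H) = √(2 × 1,898 × 127 / 28.6) ≈ 129.83.
At Q*, ordering cost (D/Q*)S equals holding cost (Q*/2)H, each = √(DSH/2).
Minimum total = √(2DSH) = √(2 × 1,898 × 127 × 28.6) ≈ 3713.197.

TC* ≈ €3,713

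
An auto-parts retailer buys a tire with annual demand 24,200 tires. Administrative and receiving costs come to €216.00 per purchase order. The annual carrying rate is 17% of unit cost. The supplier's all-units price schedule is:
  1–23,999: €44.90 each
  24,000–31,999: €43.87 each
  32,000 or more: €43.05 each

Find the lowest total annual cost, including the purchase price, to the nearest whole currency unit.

TC* ≈ €1,095,513

Holding cost per unit per year at price C is H = 0.17·C.
Evaluate total cost at each tier's feasible EOQ or, if the EOQ is below the tier, at the tier's minimum quantity.
EOQ at €44.90 = 1170.3 (feasible in tier 1): TC = 24,200×€44.90 + (24,200/1170.3)×216 + (1170.3/2)×0.17×€44.90 = €1,095,513.00.
EOQ at €43.87 = 1184.0 < 24000, so use break Q=24000: TC = 24,200×€43.87 + (24,200/24000.0)×216 + (24000.0/2)×0.17×€43.87 = €1,151,366.60.
EOQ at €43.05 = 1195.2 < 32000, so use break Q=32000: TC = 24,200×€43.05 + (24,200/32000.0)×216 + (32000.0/2)×0.17×€43.05 = €1,159,069.35.
Lowest total cost among the candidates is at Q = 1170.3.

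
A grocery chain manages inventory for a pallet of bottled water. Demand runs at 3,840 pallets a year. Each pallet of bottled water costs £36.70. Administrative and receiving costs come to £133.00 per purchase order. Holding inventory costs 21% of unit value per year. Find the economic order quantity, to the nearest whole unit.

Q* ≈ 364 pallets

Holding cost H = 0.21 × £36.70 = £7.7070 per unit per year.
EOQ = √(2DS / H) = √(2 × 3,840 × 133 / 7.707).
= √(1,021,440 / 7.707) = √132,534.0599 ≈ 364.052.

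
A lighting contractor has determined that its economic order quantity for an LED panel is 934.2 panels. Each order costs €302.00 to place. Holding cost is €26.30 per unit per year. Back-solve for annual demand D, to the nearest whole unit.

Invert the EOQ relation Q*² = 2DS/H.
From Q* = √(2DS/H): D = Q*²H / (2S) = 934.2² × 26.3 / (2 × 302) = 38001.307.

D ≈ 38,001 panels per year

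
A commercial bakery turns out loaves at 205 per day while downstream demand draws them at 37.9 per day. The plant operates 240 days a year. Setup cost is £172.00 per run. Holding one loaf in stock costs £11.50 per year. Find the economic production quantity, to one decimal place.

Q* ≈ 577.8 loaves

Annual demand D = 37.9 × 240 = 9,096.
Production build-up factor (1 − d/p) = 1 − 37.9/205 = 0.8151.
Q* = √(2DS / (H(1 − d/p))) = √(2 × 9,096 × 172 / (11.5 × 0.8151)).
= √(3,129,024 / 9.3739) ≈ 577.756.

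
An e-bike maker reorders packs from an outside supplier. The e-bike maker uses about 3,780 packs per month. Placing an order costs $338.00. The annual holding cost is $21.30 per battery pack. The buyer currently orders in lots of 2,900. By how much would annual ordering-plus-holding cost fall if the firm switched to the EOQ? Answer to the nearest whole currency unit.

Extra cost ≈ $10,615 per year

Annual demand D = 3,780 × 12 = 45,360.
EOQ = √(2DS/H) = √(2 × 45,360 × 338 / 21.3) ≈ 1199.83.
Cost at Q* = (D/Q*)S + (Q*/2)H = √(2DSH) ≈ $25,556.40.
Cost at Q = 2,900: (45,360/2,900)×338 + (2,900/2)×21.3 = $5,286.79 + $30,885.00 = $36,171.79.
Excess = $36,171.79 − $25,556.40 = $10,615.39.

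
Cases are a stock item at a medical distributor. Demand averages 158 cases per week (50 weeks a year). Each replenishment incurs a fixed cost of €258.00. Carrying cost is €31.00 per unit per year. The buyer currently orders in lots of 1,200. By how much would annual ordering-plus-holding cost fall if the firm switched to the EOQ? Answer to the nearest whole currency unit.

Annual demand D = 158 × 50 = 7,900.
EOQ = √(2DS/H) = √(2 × 7,900 × 258 / 31) ≈ 362.62.
Cost at Q* = (D/Q*)S + (Q*/2)H = √(2DSH) ≈ €11,241.37.
Cost at Q = 1,200: (7,900/1,200)×258 + (1,200/2)×31 = €1,698.50 + €18,600.00 = €20,298.50.
Excess = €20,298.50 − €11,241.37 = €9,057.13.

Extra cost ≈ €9,057 per year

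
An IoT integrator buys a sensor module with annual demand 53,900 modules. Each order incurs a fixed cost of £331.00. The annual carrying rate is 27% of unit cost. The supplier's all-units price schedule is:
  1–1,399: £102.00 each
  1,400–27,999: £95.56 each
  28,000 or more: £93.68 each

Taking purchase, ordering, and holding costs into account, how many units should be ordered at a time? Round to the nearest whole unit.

Q* ≈ 1,400 modules

Holding cost per unit per year at price C is H = 0.27·C.
For each price level, check whether its EOQ is feasible; otherwise the best quantity at that price is the breakpoint.
EOQ at £102.00 = 1138.3 (feasible in tier 1): TC = 53,900×£102.00 + (53,900/1138.3)×331 + (1138.3/2)×0.27×£102.00 = £5,529,147.68.
EOQ at £95.56 = 1176.0 < 1400, so use break Q=1400: TC = 53,900×£95.56 + (53,900/1400.0)×331 + (1400.0/2)×0.27×£95.56 = £5,181,488.34.
EOQ at £93.68 = 1187.7 < 28000, so use break Q=28000: TC = 53,900×£93.68 + (53,900/28000.0)×331 + (28000.0/2)×0.27×£93.68 = £5,404,099.58.
Lowest total cost is £5,181,488.34 at Q = 1400.0.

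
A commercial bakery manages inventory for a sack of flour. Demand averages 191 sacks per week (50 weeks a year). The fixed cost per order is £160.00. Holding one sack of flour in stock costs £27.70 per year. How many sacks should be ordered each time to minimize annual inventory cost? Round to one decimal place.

Q* ≈ 332.2 sacks

Annual demand D = 191 × 50 = 9,550.
EOQ = √(2DS / H) = √(2 × 9,550 × 160 / 27.7).
= √(3,056,000 / 27.7) = √110,324.9097 ≈ 332.152.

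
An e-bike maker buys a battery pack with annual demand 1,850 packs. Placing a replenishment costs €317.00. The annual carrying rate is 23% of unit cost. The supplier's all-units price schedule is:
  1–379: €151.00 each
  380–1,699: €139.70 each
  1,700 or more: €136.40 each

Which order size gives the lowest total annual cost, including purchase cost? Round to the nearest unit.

Holding cost per unit per year at price C is H = 0.23·C.
Candidates are each tier's EOQ (if it falls in that tier) and each price-break quantity.
EOQ at €151.00 = 183.8 (feasible in tier 1): TC = 1,850×€151.00 + (1,850/183.8)×317 + (183.8/2)×0.23×€151.00 = €285,732.38.
EOQ at €139.70 = 191.1 < 380, so use break Q=380: TC = 1,850×€139.70 + (1,850/380.0)×317 + (380.0/2)×0.23×€139.70 = €266,093.18.
EOQ at €136.40 = 193.4 < 1700, so use break Q=1700: TC = 1,850×€136.40 + (1,850/1700.0)×317 + (1700.0/2)×0.23×€136.40 = €279,351.17.
Lowest total cost is €266,093.18 at Q = 380.0.

Q* ≈ 380 packs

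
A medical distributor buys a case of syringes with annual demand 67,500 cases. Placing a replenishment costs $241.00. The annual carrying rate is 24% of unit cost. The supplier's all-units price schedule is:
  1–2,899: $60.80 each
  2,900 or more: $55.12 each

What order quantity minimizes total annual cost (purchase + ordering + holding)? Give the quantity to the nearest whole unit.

Q* ≈ 2,900 cases

Holding cost per unit per year at price C is H = 0.24·C.
Candidates are each tier's EOQ (if it falls in that tier) and each price-break quantity.
EOQ at $60.80 = 1493.2 (feasible in tier 1): TC = 67,500×$60.80 + (67,500/1493.2)×241 + (1493.2/2)×0.24×$60.80 = $4,125,788.78.
EOQ at $55.12 = 1568.2 < 2900, so use break Q=2900: TC = 67,500×$55.12 + (67,500/2900.0)×241 + (2900.0/2)×0.24×$55.12 = $3,745,391.24.
Lowest total cost is $3,745,391.24 at Q = 2900.0.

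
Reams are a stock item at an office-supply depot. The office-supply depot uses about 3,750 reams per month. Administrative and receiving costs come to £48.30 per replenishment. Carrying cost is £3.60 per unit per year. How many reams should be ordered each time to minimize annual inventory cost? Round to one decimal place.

Q* ≈ 1,098.9 reams

Annual demand D = 3,750 × 12 = 45,000.
EOQ = √(2DS / H) = √(2 × 45,000 × 48.3 / 3.6).
= √(4,347,000 / 3.6) = √1,207,500 ≈ 1098.863.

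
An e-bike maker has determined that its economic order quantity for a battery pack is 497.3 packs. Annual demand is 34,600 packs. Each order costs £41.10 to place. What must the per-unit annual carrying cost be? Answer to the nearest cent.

H ≈ £11.50

Invert the EOQ relation Q*² = 2DS/H.
From Q* = √(2DS/H): H = 2DS / Q*² = 2 × 34,600 × 41.1 / 497.3² = 11.5003.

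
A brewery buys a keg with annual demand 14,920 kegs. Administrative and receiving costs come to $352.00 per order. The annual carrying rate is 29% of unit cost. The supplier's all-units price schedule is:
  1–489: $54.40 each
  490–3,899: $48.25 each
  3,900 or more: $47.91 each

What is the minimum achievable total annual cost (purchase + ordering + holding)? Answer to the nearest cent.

Holding cost per unit per year at price C is H = 0.29·C.
Candidates are each tier's EOQ (if it falls in that tier) and each price-break quantity.
Tier 1 ($54.40): EOQ = 816.0 exceeds tier's upper bound 489, so this tier is dominated.
EOQ at $48.25 = 866.4 (feasible in tier 2): TC = 14,920×$48.25 + (14,920/866.4)×352 + (866.4/2)×0.29×$48.25 = $732,013.23.
EOQ at $47.91 = 869.5 < 3900, so use break Q=3900: TC = 14,920×$47.91 + (14,920/3900.0)×352 + (3900.0/2)×0.29×$47.91 = $743,256.93.
Lowest total cost among the candidates is at Q = 866.4.

TC* ≈ $732,013.23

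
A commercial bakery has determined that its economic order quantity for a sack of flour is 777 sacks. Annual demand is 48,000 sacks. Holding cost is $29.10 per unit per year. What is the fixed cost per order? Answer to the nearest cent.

S ≈ $183.01

Invert the EOQ relation Q*² = 2DS/H.
From Q* = √(2DS/H): S = Q*²H / (2D) = 777² × 29.1 / (2 × 48,000) = 183.0054.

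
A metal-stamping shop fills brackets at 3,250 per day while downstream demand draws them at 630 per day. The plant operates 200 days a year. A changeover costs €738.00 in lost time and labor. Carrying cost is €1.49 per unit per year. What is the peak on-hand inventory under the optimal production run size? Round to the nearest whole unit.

I_max ≈ 10,031 brackets

Annual demand D = 630 × 200 = 126,000.
Production build-up factor (1 − d/p) = 1 − 630/3,250 = 0.8062.
Q* = √(2DS / (H(1 − d/p))) = √(2 × 126,000 × 738 / (1.49 × 0.8062)).
= √(185,976,000 / 1.2012) ≈ 12443.036.
Maximum inventory = Q*(1 − d/p) = 12443.036 × 0.8062 ≈ 10031.001.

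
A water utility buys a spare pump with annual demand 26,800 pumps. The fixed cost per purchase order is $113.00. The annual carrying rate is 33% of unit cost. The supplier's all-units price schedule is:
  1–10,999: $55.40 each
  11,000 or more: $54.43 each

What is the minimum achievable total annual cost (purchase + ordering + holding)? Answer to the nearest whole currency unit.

Holding cost per unit per year at price C is H = 0.33·C.
Evaluate total cost at each tier's feasible EOQ or, if the EOQ is below the tier, at the tier's minimum quantity.
EOQ at $55.40 = 575.6 (feasible in tier 1): TC = 26,800×$55.40 + (26,800/575.6)×113 + (575.6/2)×0.33×$55.40 = $1,495,242.85.
EOQ at $54.43 = 580.7 < 11000, so use break Q=11000: TC = 26,800×$54.43 + (26,800/11000.0)×113 + (11000.0/2)×0.33×$54.43 = $1,557,789.76.
Lowest total cost among the candidates is at Q = 575.6.

TC* ≈ $1,495,243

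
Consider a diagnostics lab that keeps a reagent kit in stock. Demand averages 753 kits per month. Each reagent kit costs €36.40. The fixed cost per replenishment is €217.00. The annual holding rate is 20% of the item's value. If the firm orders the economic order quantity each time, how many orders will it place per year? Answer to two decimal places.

N ≈ 12.31 orders per year

Annual demand D = 753 × 12 = 9,036.
Holding cost H = 0.20 × €36.40 = €7.2800 per unit per year.
The optimal lot size = √(2DS/H) = √(2 × 9,036 × 217 / 7.28) ≈ 733.95.
Orders per year = D / Q* = 9,036 / 733.95 ≈ 12.311.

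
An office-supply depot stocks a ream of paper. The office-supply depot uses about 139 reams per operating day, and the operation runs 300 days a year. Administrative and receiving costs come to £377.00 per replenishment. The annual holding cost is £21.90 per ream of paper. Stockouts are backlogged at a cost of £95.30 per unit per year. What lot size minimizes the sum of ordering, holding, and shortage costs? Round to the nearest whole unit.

Q* ≈ 1,329 reams

Annual demand D = 139 × 300 = 41,700.
With planned backorders, Q* = √(2DS/H) · √((H+B)/B).
√(2DS/H) = √(2 × 41,700 × 377 / 21.9) = 1198.206.
√((H+B)/B) = √((21.9+95.3)/95.3) = 1.1090.
Q* ≈ 1328.768.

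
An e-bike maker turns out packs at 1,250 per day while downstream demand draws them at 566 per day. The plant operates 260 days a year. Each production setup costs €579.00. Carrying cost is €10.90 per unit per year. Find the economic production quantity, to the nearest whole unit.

Q* ≈ 5,345 packs

Annual demand D = 566 × 260 = 147,160.
Production build-up factor (1 − d/p) = 1 − 566/1,250 = 0.5472.
Q* = √(2DS / (H(1 − d/p))) = √(2 × 147,160 × 579 / (10.9 × 0.5472)).
= √(170,411,280 / 5.9645) ≈ 5345.187.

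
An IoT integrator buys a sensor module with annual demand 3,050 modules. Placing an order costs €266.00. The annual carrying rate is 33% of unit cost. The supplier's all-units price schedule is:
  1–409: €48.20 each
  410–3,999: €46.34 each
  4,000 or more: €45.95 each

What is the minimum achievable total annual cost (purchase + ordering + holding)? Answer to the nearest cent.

TC* ≈ €146,450.68

Holding cost per unit per year at price C is H = 0.33·C.
For each price level, check whether its EOQ is feasible; otherwise the best quantity at that price is the breakpoint.
EOQ at €48.20 = 319.4 (feasible in tier 1): TC = 3,050×€48.20 + (3,050/319.4)×266 + (319.4/2)×0.33×€48.20 = €152,090.26.
EOQ at €46.34 = 325.7 < 410, so use break Q=410: TC = 3,050×€46.34 + (3,050/410.0)×266 + (410.0/2)×0.33×€46.34 = €146,450.68.
EOQ at €45.95 = 327.1 < 4000, so use break Q=4000: TC = 3,050×€45.95 + (3,050/4000.0)×266 + (4000.0/2)×0.33×€45.95 = €170,677.33.
Lowest total cost among the candidates is at Q = 410.0.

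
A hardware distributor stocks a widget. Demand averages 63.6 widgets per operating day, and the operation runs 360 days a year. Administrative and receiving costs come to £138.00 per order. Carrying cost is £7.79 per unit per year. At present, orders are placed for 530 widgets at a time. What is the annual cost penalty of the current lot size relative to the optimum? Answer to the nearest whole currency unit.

Extra cost ≈ £1,010 per year

Annual demand D = 63.6 × 360 = 22,896.
EOQ = √(2DS/H) = √(2 × 22,896 × 138 / 7.79) ≈ 900.67.
Cost at Q* = (D/Q*)S + (Q*/2)H = √(2DSH) ≈ £7,016.22.
Cost at Q = 530: (22,896/530)×138 + (530/2)×7.79 = £5,961.60 + £2,064.35 = £8,025.95.
Excess = £8,025.95 − £7,016.22 = £1,009.73.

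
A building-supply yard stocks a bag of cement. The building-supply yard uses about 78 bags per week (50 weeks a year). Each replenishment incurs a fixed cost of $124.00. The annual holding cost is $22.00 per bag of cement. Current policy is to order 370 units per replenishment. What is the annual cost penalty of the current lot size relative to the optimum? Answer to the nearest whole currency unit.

Annual demand D = 78 × 50 = 3,900.
EOQ = √(2DS/H) = √(2 × 3,900 × 124 / 22) ≈ 209.68.
Cost at Q* = (D/Q*)S + (Q*/2)H = √(2DSH) ≈ $4,612.85.
Cost at Q = 370: (3,900/370)×124 + (370/2)×22 = $1,307.03 + $4,070.00 = $5,377.03.
Excess = $5,377.03 − $4,612.85 = $764.18.

Extra cost ≈ $764 per year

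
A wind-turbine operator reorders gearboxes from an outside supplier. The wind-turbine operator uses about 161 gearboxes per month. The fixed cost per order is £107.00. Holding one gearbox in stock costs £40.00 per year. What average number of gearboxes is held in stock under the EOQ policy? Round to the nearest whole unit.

Average inventory ≈ 51 gearboxes

Annual demand D = 161 × 12 = 1,932.
Q* = √(2DS/H) = √(2 × 1,932 × 107 / 40) ≈ 101.67.
Average inventory = Q*/2 ≈ 101.67 / 2 = 50.834.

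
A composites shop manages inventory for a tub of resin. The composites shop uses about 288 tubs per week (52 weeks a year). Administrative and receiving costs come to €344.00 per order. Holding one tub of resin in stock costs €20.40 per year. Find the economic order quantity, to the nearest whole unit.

Annual demand D = 288 × 52 = 14,976.
EOQ = √(2DS / H) = √(2 × 14,976 × 344 / 20.4).
= √(10,303,488 / 20.4) = √505,072.9412 ≈ 710.685.

Q* ≈ 711 tubs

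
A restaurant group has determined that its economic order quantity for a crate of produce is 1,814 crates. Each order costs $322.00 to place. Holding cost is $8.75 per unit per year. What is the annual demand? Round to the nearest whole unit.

The basic EOQ model gives Q* = √(2DS/H); rearrange for the unknown.
From Q* = √(2DS/H): D = Q*²H / (2S) = 1,814² × 8.75 / (2 × 322) = 44709.185.

D ≈ 44,709 crates per year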